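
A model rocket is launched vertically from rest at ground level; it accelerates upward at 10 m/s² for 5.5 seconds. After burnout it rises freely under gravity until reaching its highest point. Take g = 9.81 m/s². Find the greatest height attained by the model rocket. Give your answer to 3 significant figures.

305 m

Phase 1 (powered ascent): v₀ = 0 m/s, a = 10 m/s².
v = v₀ + at = 0 + (10)(5.5) = 55.0 m/s
Δx = v₀t + ½at² = 0·5.5 + 0.5·10·5.5² = 151 m

Phase 2 (coasting upward): v₀ = 55.0 m/s, a = -9.81 m/s².
v = v₀ + at → t = (0 − 55.0) / -9.81 = 5.61 s
v² = v₀² + 2aΔx → Δx = (0² − 55.0²)/(2·-9.81) = 154 m
Maximum height = 151 + 154 = 305 m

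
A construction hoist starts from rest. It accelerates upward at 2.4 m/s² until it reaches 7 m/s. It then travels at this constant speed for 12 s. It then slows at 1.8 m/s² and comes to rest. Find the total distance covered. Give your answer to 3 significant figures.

Phase 1 (accelerating): v₀ = 0 m/s, a = 2.4 m/s².
v = v₀ + at → t = (7 − 0) / 2.4 = 2.92 s
v² = v₀² + 2aΔx → Δx = (7² − 0²)/(2·2.4) = 10.2 m

Phase 2 (constant speed): v₀ = 7.00 m/s, a = 0 m/s².
v = v₀ + at = 7.00 + (0)(12) = 7.00 m/s
Δx = v₀t + ½at² = 7.00·12 + 0.5·0·12² = 84.0 m

Phase 3 (decelerating): v₀ = 7.00 m/s, a = -1.8 m/s².
v = v₀ + at → t = (0 − 7.00) / -1.8 = 3.89 s
v² = v₀² + 2aΔx → Δx = (0² − 7.00²)/(2·-1.8) = 13.6 m
Total distance = 10.2 + 84.0 + 13.6 = 108 m

108 m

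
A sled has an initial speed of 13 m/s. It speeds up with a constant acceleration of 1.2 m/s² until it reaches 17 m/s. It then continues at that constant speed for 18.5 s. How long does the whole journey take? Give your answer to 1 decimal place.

21.8 s

Phase 1 (accelerating): v₀ = 13.0 m/s, a = 1.2 m/s².
v = v₀ + at → t = (17 − 13.0) / 1.2 = 3.33 s
v² = v₀² + 2aΔx → Δx = (17² − 13.0²)/(2·1.2) = 50.0 m

Phase 2 (constant speed): v₀ = 17.0 m/s, a = 0 m/s².
v = v₀ + at = 17.0 + (0)(18.5) = 17.0 m/s
Δx = v₀t + ½at² = 17.0·18.5 + 0.5·0·18.5² = 314 m
Total time = 3.33 + 18.5 = 21.8 s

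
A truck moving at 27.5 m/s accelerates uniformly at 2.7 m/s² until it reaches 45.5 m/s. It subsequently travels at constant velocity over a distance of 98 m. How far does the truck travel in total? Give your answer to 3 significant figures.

341 m

Phase 1 (accelerating): v₀ = 27.5 m/s, a = 2.7 m/s².
v = v₀ + at → t = (45.5 − 27.5) / 2.7 = 6.67 s
v² = v₀² + 2aΔx → Δx = (45.5² − 27.5²)/(2·2.7) = 243 m

Phase 2 (constant speed): v₀ = 45.5 m/s, a = 0 m/s².
Constant speed: t = d/v = 98/45.5 = 2.15 s
Total distance = 243 + 98.0 = 341 m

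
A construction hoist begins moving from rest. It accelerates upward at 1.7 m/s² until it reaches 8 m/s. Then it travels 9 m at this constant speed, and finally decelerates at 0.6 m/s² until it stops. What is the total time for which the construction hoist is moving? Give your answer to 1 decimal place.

Phase 1 (accelerating): v₀ = 0 m/s, a = 1.7 m/s².
v = v₀ + at → t = (8 − 0) / 1.7 = 4.71 s
v² = v₀² + 2aΔx → Δx = (8² − 0²)/(2·1.7) = 18.8 m

Phase 2 (constant speed): v₀ = 8.00 m/s, a = 0 m/s².
Constant speed: t = d/v = 9/8.00 = 1.12 s

Phase 3 (decelerating): v₀ = 8.00 m/s, a = -0.6 m/s².
v = v₀ + at → t = (0 − 8.00) / -0.6 = 13.3 s
v² = v₀² + 2aΔx → Δx = (0² − 8.00²)/(2·-0.6) = 53.3 m
Total time = 4.71 + 1.12 + 13.3 = 19.2 s

19.2 s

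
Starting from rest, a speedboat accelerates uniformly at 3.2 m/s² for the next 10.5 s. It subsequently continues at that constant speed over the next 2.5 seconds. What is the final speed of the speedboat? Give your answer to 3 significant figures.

33.6 m/s

Phase 1 (accelerating): v₀ = 0 m/s, a = 3.2 m/s².
v = v₀ + at = 0 + (3.2)(10.5) = 33.6 m/s
Δx = v₀t + ½at² = 0·10.5 + 0.5·3.2·10.5² = 176 m

Phase 2 (constant speed): v₀ = 33.6 m/s, a = 0 m/s².
v = v₀ + at = 33.6 + (0)(2.5) = 33.6 m/s
Δx = v₀t + ½at² = 33.6·2.5 + 0.5·0·2.5² = 84.0 m
Final speed = 33.6 m/s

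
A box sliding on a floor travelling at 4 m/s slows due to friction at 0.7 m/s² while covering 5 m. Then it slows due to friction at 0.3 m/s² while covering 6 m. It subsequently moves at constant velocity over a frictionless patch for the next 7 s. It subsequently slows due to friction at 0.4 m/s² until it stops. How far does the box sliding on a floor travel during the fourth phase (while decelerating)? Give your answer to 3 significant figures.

6.75 m

Phase 1 (decelerating): v₀ = 4.00 m/s, a = -0.7 m/s².
v² = v₀² + 2aΔx = 4.00² + 2·-0.7·5 = 9.00 → v = 3.00 m/s
t = (v − v₀)/a = (3.00 − 4.00)/-0.7 = 1.43 s

Phase 2 (decelerating): v₀ = 3.00 m/s, a = -0.3 m/s².
v² = v₀² + 2aΔx = 3.00² + 2·-0.3·6 = 5.40 → v = 2.32 m/s
t = (v − v₀)/a = (2.32 − 3.00)/-0.3 = 2.25 s

Phase 3 (constant speed): v₀ = 2.32 m/s, a = 0 m/s².
v = v₀ + at = 2.32 + (0)(7) = 2.32 m/s
Δx = v₀t + ½at² = 2.32·7 + 0.5·0·7² = 16.3 m

Phase 4 (decelerating): v₀ = 2.32 m/s, a = -0.4 m/s².
v = v₀ + at → t = (0 − 2.32) / -0.4 = 5.81 s
v² = v₀² + 2aΔx → Δx = (0² − 2.32²)/(2·-0.4) = 6.75 m
Distance in phase 4 = 6.75 m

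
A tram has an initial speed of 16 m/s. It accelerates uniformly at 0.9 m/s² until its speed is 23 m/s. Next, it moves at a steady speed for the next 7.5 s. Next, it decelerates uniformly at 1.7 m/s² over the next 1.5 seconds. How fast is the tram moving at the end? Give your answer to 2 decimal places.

Phase 1 (accelerating): v₀ = 16.0 m/s, a = 0.9 m/s².
v = v₀ + at → t = (23 − 16.0) / 0.9 = 7.78 s
v² = v₀² + 2aΔx → Δx = (23² − 16.0²)/(2·0.9) = 152 m

Phase 2 (constant speed): v₀ = 23.0 m/s, a = 0 m/s².
v = v₀ + at = 23.0 + (0)(7.5) = 23.0 m/s
Δx = v₀t + ½at² = 23.0·7.5 + 0.5·0·7.5² = 172 m

Phase 3 (decelerating): v₀ = 23.0 m/s, a = -1.7 m/s².
v = v₀ + at = 23.0 + (-1.7)(1.5) = 20.4 m/s
Δx = v₀t + ½at² = 23.0·1.5 + 0.5·-1.7·1.5² = 32.6 m
Final speed = 20.4 m/s

20.45 m/s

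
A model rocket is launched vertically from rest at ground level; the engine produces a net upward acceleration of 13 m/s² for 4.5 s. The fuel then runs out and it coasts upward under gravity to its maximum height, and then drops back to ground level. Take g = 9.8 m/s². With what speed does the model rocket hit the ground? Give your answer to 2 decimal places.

Phase 1 (powered ascent): v₀ = 0 m/s, a = 13 m/s².
v = v₀ + at = 0 + (13)(4.5) = 58.5 m/s
Δx = v₀t + ½at² = 0·4.5 + 0.5·13·4.5² = 132 m

Phase 2 (coasting upward): v₀ = 58.5 m/s, a = -9.8 m/s².
v = v₀ + at → t = (0 − 58.5) / -9.8 = 5.97 s
v² = v₀² + 2aΔx → Δx = (0² − 58.5²)/(2·-9.8) = 175 m

Phase 3 (free fall): v₀ = 0 m/s, a = -9.8 m/s².
Falls 306 m from rest: t = √(2·306/9.8) = 7.91 s; v = g·t = 77.5 m/s.
Impact speed = 77.5 m/s

77.47 m/s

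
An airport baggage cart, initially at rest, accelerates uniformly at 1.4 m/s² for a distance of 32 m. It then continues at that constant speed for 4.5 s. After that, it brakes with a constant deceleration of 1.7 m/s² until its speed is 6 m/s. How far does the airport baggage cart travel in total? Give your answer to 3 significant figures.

Phase 1 (accelerating): v₀ = 0 m/s, a = 1.4 m/s².
v² = v₀² + 2aΔx = 0² + 2·1.4·32 = 89.6 → v = 9.47 m/s
t = (v − v₀)/a = (9.47 − 0)/1.4 = 6.76 s

Phase 2 (constant speed): v₀ = 9.47 m/s, a = 0 m/s².
v = v₀ + at = 9.47 + (0)(4.5) = 9.47 m/s
Δx = v₀t + ½at² = 9.47·4.5 + 0.5·0·4.5² = 42.6 m

Phase 3 (decelerating): v₀ = 9.47 m/s, a = -1.7 m/s².
v = v₀ + at → t = (6 − 9.47) / -1.7 = 2.04 s
v² = v₀² + 2aΔx → Δx = (6² − 9.47²)/(2·-1.7) = 15.8 m
Total distance = 32.0 + 42.6 + 15.8 = 90.4 m

90.4 m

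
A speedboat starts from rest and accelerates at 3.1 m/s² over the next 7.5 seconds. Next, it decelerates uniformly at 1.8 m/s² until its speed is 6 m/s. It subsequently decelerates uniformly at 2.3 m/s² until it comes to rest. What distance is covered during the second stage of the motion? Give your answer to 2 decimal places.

140.16 m

Phase 1 (accelerating): v₀ = 0 m/s, a = 3.1 m/s².
v = v₀ + at = 0 + (3.1)(7.5) = 23.2 m/s
Δx = v₀t + ½at² = 0·7.5 + 0.5·3.1·7.5² = 87.2 m

Phase 2 (decelerating): v₀ = 23.2 m/s, a = -1.8 m/s².
v = v₀ + at → t = (6 − 23.2) / -1.8 = 9.58 s
v² = v₀² + 2aΔx → Δx = (6² − 23.2²)/(2·-1.8) = 140 m
Distance in phase 2 = 140 m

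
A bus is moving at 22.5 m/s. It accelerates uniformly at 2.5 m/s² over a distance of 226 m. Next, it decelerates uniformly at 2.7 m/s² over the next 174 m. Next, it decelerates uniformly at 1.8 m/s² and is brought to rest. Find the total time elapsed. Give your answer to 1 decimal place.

27.0 s

Phase 1 (accelerating): v₀ = 22.5 m/s, a = 2.5 m/s².
v² = v₀² + 2aΔx = 22.5² + 2·2.5·226 = 1640 → v = 40.5 m/s
t = (v − v₀)/a = (40.5 − 22.5)/2.5 = 7.18 s

Phase 2 (decelerating): v₀ = 40.5 m/s, a = -2.7 m/s².
v² = v₀² + 2aΔx = 40.5² + 2·-2.7·174 = 697 → v = 26.4 m/s
t = (v − v₀)/a = (26.4 − 40.5)/-2.7 = 5.21 s

Phase 3 (decelerating): v₀ = 26.4 m/s, a = -1.8 m/s².
v = v₀ + at → t = (0 − 26.4) / -1.8 = 14.7 s
v² = v₀² + 2aΔx → Δx = (0² − 26.4²)/(2·-1.8) = 194 m
Total time = 7.18 + 5.21 + 14.7 = 27.0 s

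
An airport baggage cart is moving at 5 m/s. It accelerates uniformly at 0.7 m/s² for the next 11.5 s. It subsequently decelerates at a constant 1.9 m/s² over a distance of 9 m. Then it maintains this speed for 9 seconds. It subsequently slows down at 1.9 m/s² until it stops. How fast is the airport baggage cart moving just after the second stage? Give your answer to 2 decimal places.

11.67 m/s

Phase 1 (accelerating): v₀ = 5.00 m/s, a = 0.7 m/s².
v = v₀ + at = 5.00 + (0.7)(11.5) = 13.0 m/s
Δx = v₀t + ½at² = 5.00·11.5 + 0.5·0.7·11.5² = 104 m

Phase 2 (decelerating): v₀ = 13.0 m/s, a = -1.9 m/s².
v² = v₀² + 2aΔx = 13.0² + 2·-1.9·9 = 136 → v = 11.7 m/s
t = (v − v₀)/a = (11.7 − 13.0)/-1.9 = 0.728 s
Speed at end of phase 2 = 11.7 m/s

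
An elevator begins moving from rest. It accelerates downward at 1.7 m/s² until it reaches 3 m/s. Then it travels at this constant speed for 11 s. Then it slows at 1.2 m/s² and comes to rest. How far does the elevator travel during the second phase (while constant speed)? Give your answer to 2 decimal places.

Phase 1 (accelerating): v₀ = 0 m/s, a = 1.7 m/s².
v = v₀ + at → t = (3 − 0) / 1.7 = 1.76 s
v² = v₀² + 2aΔx → Δx = (3² − 0²)/(2·1.7) = 2.65 m

Phase 2 (constant speed): v₀ = 3.00 m/s, a = 0 m/s².
v = v₀ + at = 3.00 + (0)(11) = 3.00 m/s
Δx = v₀t + ½at² = 3.00·11 + 0.5·0·11² = 33.0 m
Distance in phase 2 = 33.0 m

33.00 m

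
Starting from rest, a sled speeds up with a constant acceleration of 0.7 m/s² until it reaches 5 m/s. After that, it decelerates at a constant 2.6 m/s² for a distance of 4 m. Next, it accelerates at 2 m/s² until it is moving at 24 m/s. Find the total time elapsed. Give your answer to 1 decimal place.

Phase 1 (accelerating): v₀ = 0 m/s, a = 0.7 m/s².
v = v₀ + at → t = (5 − 0) / 0.7 = 7.14 s
v² = v₀² + 2aΔx → Δx = (5² − 0²)/(2·0.7) = 17.9 m

Phase 2 (decelerating): v₀ = 5.00 m/s, a = -2.6 m/s².
v² = v₀² + 2aΔx = 5.00² + 2·-2.6·4 = 4.20 → v = 2.05 m/s
t = (v − v₀)/a = (2.05 − 5.00)/-2.6 = 1.13 s

Phase 3 (accelerating): v₀ = 2.05 m/s, a = 2 m/s².
v = v₀ + at → t = (24 − 2.05) / 2 = 11.0 s
v² = v₀² + 2aΔx → Δx = (24² − 2.05²)/(2·2) = 143 m
Total time = 7.14 + 1.13 + 11.0 = 19.3 s

19.3 s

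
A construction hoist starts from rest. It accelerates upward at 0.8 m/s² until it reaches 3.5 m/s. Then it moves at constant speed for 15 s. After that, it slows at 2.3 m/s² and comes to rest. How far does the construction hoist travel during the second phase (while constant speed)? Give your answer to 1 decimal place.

Phase 1 (accelerating): v₀ = 0 m/s, a = 0.8 m/s².
v = v₀ + at → t = (3.5 − 0) / 0.8 = 4.38 s
v² = v₀² + 2aΔx → Δx = (3.5² − 0²)/(2·0.8) = 7.66 m

Phase 2 (constant speed): v₀ = 3.50 m/s, a = 0 m/s².
v = v₀ + at = 3.50 + (0)(15) = 3.50 m/s
Δx = v₀t + ½at² = 3.50·15 + 0.5·0·15² = 52.5 m
Distance in phase 2 = 52.5 m

52.5 m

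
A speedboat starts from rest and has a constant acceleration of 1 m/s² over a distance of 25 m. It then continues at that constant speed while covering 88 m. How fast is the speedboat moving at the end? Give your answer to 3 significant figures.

7.07 m/s

Phase 1 (accelerating): v₀ = 0 m/s, a = 1 m/s².
v² = v₀² + 2aΔx = 0² + 2·1·25 = 50.0 → v = 7.07 m/s
t = (v − v₀)/a = (7.07 − 0)/1 = 7.07 s

Phase 2 (constant speed): v₀ = 7.07 m/s, a = 0 m/s².
Constant speed: t = d/v = 88/7.07 = 12.4 s
Final speed = 7.07 m/s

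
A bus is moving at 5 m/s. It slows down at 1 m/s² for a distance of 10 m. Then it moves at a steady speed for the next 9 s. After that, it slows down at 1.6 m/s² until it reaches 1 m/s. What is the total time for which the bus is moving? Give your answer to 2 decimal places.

12.54 s

Phase 1 (decelerating): v₀ = 5.00 m/s, a = -1 m/s².
v² = v₀² + 2aΔx = 5.00² + 2·-1·10 = 5.00 → v = 2.24 m/s
t = (v − v₀)/a = (2.24 − 5.00)/-1 = 2.76 s

Phase 2 (constant speed): v₀ = 2.24 m/s, a = 0 m/s².
v = v₀ + at = 2.24 + (0)(9) = 2.24 m/s
Δx = v₀t + ½at² = 2.24·9 + 0.5·0·9² = 20.1 m

Phase 3 (decelerating): v₀ = 2.24 m/s, a = -1.6 m/s².
v = v₀ + at → t = (1 − 2.24) / -1.6 = 0.773 s
v² = v₀² + 2aΔx → Δx = (1² − 2.24²)/(2·-1.6) = 1.25 m
Total time = 2.76 + 9.00 + 0.773 = 12.5 s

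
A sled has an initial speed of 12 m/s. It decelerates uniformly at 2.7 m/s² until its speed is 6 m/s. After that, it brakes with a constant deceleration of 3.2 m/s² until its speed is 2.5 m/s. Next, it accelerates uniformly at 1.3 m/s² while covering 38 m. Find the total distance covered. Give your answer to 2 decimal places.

Phase 1 (decelerating): v₀ = 12.0 m/s, a = -2.7 m/s².
v = v₀ + at → t = (6 − 12.0) / -2.7 = 2.22 s
v² = v₀² + 2aΔx → Δx = (6² − 12.0²)/(2·-2.7) = 20.0 m

Phase 2 (decelerating): v₀ = 6.00 m/s, a = -3.2 m/s².
v = v₀ + at → t = (2.5 − 6.00) / -3.2 = 1.09 s
v² = v₀² + 2aΔx → Δx = (2.5² − 6.00²)/(2·-3.2) = 4.65 m

Phase 3 (accelerating): v₀ = 2.50 m/s, a = 1.3 m/s².
v² = v₀² + 2aΔx = 2.50² + 2·1.3·38 = 105 → v = 10.2 m/s
t = (v − v₀)/a = (10.2 − 2.50)/1.3 = 5.96 s
Total distance = 20.0 + 4.65 + 38.0 = 62.6 m

62.65 m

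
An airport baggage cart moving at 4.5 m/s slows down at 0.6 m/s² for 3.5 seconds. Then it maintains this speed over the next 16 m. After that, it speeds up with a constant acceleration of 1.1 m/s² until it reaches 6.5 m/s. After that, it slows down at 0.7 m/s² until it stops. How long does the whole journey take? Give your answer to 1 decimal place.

Phase 1 (decelerating): v₀ = 4.50 m/s, a = -0.6 m/s².
v = v₀ + at = 4.50 + (-0.6)(3.5) = 2.40 m/s
Δx = v₀t + ½at² = 4.50·3.5 + 0.5·-0.6·3.5² = 12.1 m

Phase 2 (constant speed): v₀ = 2.40 m/s, a = 0 m/s².
Constant speed: t = d/v = 16/2.40 = 6.67 s

Phase 3 (accelerating): v₀ = 2.40 m/s, a = 1.1 m/s².
v = v₀ + at → t = (6.5 − 2.40) / 1.1 = 3.73 s
v² = v₀² + 2aΔx → Δx = (6.5² − 2.40²)/(2·1.1) = 16.6 m

Phase 4 (decelerating): v₀ = 6.50 m/s, a = -0.7 m/s².
v = v₀ + at → t = (0 − 6.50) / -0.7 = 9.29 s
v² = v₀² + 2aΔx → Δx = (0² − 6.50²)/(2·-0.7) = 30.2 m
Total time = 3.50 + 6.67 + 3.73 + 9.29 = 23.2 s

23.2 s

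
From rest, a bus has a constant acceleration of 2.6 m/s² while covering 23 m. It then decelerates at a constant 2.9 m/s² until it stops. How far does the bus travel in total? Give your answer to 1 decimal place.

Phase 1 (accelerating): v₀ = 0 m/s, a = 2.6 m/s².
v² = v₀² + 2aΔx = 0² + 2·2.6·23 = 120 → v = 10.9 m/s
t = (v − v₀)/a = (10.9 − 0)/2.6 = 4.21 s

Phase 2 (decelerating): v₀ = 10.9 m/s, a = -2.9 m/s².
v = v₀ + at → t = (0 − 10.9) / -2.9 = 3.77 s
v² = v₀² + 2aΔx → Δx = (0² − 10.9²)/(2·-2.9) = 20.6 m
Total distance = 23.0 + 20.6 = 43.6 m

43.6 m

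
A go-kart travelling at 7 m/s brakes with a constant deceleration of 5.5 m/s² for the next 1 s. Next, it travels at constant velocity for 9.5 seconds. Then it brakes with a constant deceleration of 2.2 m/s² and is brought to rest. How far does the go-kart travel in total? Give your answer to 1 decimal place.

Phase 1 (decelerating): v₀ = 7.00 m/s, a = -5.5 m/s².
v = v₀ + at = 7.00 + (-5.5)(1) = 1.50 m/s
Δx = v₀t + ½at² = 7.00·1 + 0.5·-5.5·1² = 4.25 m

Phase 2 (constant speed): v₀ = 1.50 m/s, a = 0 m/s².
v = v₀ + at = 1.50 + (0)(9.5) = 1.50 m/s
Δx = v₀t + ½at² = 1.50·9.5 + 0.5·0·9.5² = 14.2 m

Phase 3 (decelerating): v₀ = 1.50 m/s, a = -2.2 m/s².
v = v₀ + at → t = (0 − 1.50) / -2.2 = 0.682 s
v² = v₀² + 2aΔx → Δx = (0² − 1.50²)/(2·-2.2) = 0.511 m
Total distance = 4.25 + 14.2 + 0.511 = 19.0 m

19.0 m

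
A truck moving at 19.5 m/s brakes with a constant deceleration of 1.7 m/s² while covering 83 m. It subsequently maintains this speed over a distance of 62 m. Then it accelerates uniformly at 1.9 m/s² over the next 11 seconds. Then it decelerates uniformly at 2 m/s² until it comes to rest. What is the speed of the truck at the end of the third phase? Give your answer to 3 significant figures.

30.8 m/s

Phase 1 (decelerating): v₀ = 19.5 m/s, a = -1.7 m/s².
v² = v₀² + 2aΔx = 19.5² + 2·-1.7·83 = 98.1 → v = 9.90 m/s
t = (v − v₀)/a = (9.90 − 19.5)/-1.7 = 5.65 s

Phase 2 (constant speed): v₀ = 9.90 m/s, a = 0 m/s².
Constant speed: t = d/v = 62/9.90 = 6.26 s

Phase 3 (accelerating): v₀ = 9.90 m/s, a = 1.9 m/s².
v = v₀ + at = 9.90 + (1.9)(11) = 30.8 m/s
Δx = v₀t + ½at² = 9.90·11 + 0.5·1.9·11² = 224 m
Speed at end of phase 3 = 30.8 m/s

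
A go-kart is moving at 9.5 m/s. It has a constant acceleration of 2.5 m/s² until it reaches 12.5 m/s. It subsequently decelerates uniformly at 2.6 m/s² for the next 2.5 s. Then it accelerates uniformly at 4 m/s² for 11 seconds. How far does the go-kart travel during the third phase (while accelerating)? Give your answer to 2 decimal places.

308.00 m

Phase 1 (accelerating): v₀ = 9.50 m/s, a = 2.5 m/s².
v = v₀ + at → t = (12.5 − 9.50) / 2.5 = 1.20 s
v² = v₀² + 2aΔx → Δx = (12.5² − 9.50²)/(2·2.5) = 13.2 m

Phase 2 (decelerating): v₀ = 12.5 m/s, a = -2.6 m/s².
v = v₀ + at = 12.5 + (-2.6)(2.5) = 6.00 m/s
Δx = v₀t + ½at² = 12.5·2.5 + 0.5·-2.6·2.5² = 23.1 m

Phase 3 (accelerating): v₀ = 6.00 m/s, a = 4 m/s².
v = v₀ + at = 6.00 + (4)(11) = 50.0 m/s
Δx = v₀t + ½at² = 6.00·11 + 0.5·4·11² = 308 m
Distance in phase 3 = 308 m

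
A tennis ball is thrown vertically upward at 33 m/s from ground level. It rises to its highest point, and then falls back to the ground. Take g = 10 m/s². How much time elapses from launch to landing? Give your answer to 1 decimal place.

6.6 s

Phase 1 (rising): v₀ = 33.0 m/s, a = -10 m/s².
v = v₀ + at → t = (0 − 33.0) / -10 = 3.30 s
v² = v₀² + 2aΔx → Δx = (0² − 33.0²)/(2·-10) = 54.5 m

Phase 2 (falling): v₀ = 0 m/s, a = -10 m/s².
Falls 54.5 m from rest: t = √(2·54.5/10) = 3.30 s; v = g·t = 33.0 m/s.
Total time = 3.30 + 3.30 = 6.60 s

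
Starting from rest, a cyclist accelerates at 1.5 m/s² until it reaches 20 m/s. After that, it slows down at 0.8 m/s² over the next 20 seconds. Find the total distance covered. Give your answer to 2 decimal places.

373.33 m

Phase 1 (accelerating): v₀ = 0 m/s, a = 1.5 m/s².
v = v₀ + at → t = (20 − 0) / 1.5 = 13.3 s
v² = v₀² + 2aΔx → Δx = (20² − 0²)/(2·1.5) = 133 m

Phase 2 (decelerating): v₀ = 20.0 m/s, a = -0.8 m/s².
v = v₀ + at = 20.0 + (-0.8)(20) = 4.00 m/s
Δx = v₀t + ½at² = 20.0·20 + 0.5·-0.8·20² = 240 m
Total distance = 133 + 240 = 373 m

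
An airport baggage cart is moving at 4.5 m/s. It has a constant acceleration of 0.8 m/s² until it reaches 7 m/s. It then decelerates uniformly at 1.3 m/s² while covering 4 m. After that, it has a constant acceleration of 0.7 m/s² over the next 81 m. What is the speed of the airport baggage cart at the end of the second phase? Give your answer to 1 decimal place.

Phase 1 (accelerating): v₀ = 4.50 m/s, a = 0.8 m/s².
v = v₀ + at → t = (7 − 4.50) / 0.8 = 3.12 s
v² = v₀² + 2aΔx → Δx = (7² − 4.50²)/(2·0.8) = 18.0 m

Phase 2 (decelerating): v₀ = 7.00 m/s, a = -1.3 m/s².
v² = v₀² + 2aΔx = 7.00² + 2·-1.3·4 = 38.6 → v = 6.21 m/s
t = (v − v₀)/a = (6.21 − 7.00)/-1.3 = 0.605 s
Speed at end of phase 2 = 6.21 m/s

6.2 m/s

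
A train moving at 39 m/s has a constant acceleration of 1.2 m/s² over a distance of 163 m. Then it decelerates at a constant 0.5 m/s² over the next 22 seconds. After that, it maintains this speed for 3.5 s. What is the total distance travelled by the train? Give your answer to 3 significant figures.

1120 m

Phase 1 (accelerating): v₀ = 39.0 m/s, a = 1.2 m/s².
v² = v₀² + 2aΔx = 39.0² + 2·1.2·163 = 1910 → v = 43.7 m/s
t = (v − v₀)/a = (43.7 − 39.0)/1.2 = 3.94 s

Phase 2 (decelerating): v₀ = 43.7 m/s, a = -0.5 m/s².
v = v₀ + at = 43.7 + (-0.5)(22) = 32.7 m/s
Δx = v₀t + ½at² = 43.7·22 + 0.5·-0.5·22² = 841 m

Phase 3 (constant speed): v₀ = 32.7 m/s, a = 0 m/s².
v = v₀ + at = 32.7 + (0)(3.5) = 32.7 m/s
Δx = v₀t + ½at² = 32.7·3.5 + 0.5·0·3.5² = 115 m
Total distance = 163 + 841 + 115 = 1120 m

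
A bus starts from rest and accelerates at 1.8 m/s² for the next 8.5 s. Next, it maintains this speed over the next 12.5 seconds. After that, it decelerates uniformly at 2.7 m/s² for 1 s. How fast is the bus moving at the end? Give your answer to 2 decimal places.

Phase 1 (accelerating): v₀ = 0 m/s, a = 1.8 m/s².
v = v₀ + at = 0 + (1.8)(8.5) = 15.3 m/s
Δx = v₀t + ½at² = 0·8.5 + 0.5·1.8·8.5² = 65.0 m

Phase 2 (constant speed): v₀ = 15.3 m/s, a = 0 m/s².
v = v₀ + at = 15.3 + (0)(12.5) = 15.3 m/s
Δx = v₀t + ½at² = 15.3·12.5 + 0.5·0·12.5² = 191 m

Phase 3 (decelerating): v₀ = 15.3 m/s, a = -2.7 m/s².
v = v₀ + at = 15.3 + (-2.7)(1) = 12.6 m/s
Δx = v₀t + ½at² = 15.3·1 + 0.5·-2.7·1² = 14.0 m
Final speed = 12.6 m/s

12.60 m/s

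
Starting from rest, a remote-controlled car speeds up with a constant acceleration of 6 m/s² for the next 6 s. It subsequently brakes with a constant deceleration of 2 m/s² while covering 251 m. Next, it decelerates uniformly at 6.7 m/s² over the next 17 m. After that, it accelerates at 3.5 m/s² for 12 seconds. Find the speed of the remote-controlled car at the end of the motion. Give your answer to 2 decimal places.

Phase 1 (accelerating): v₀ = 0 m/s, a = 6 m/s².
v = v₀ + at = 0 + (6)(6) = 36.0 m/s
Δx = v₀t + ½at² = 0·6 + 0.5·6·6² = 108 m

Phase 2 (decelerating): v₀ = 36.0 m/s, a = -2 m/s².
v² = v₀² + 2aΔx = 36.0² + 2·-2·251 = 292 → v = 17.1 m/s
t = (v − v₀)/a = (17.1 − 36.0)/-2 = 9.46 s

Phase 3 (decelerating): v₀ = 17.1 m/s, a = -6.7 m/s².
v² = v₀² + 2aΔx = 17.1² + 2·-6.7·17 = 64.2 → v = 8.01 m/s
t = (v − v₀)/a = (8.01 − 17.1)/-6.7 = 1.35 s

Phase 4 (accelerating): v₀ = 8.01 m/s, a = 3.5 m/s².
v = v₀ + at = 8.01 + (3.5)(12) = 50.0 m/s
Δx = v₀t + ½at² = 8.01·12 + 0.5·3.5·12² = 348 m
Final speed = 50.0 m/s

50.01 m/s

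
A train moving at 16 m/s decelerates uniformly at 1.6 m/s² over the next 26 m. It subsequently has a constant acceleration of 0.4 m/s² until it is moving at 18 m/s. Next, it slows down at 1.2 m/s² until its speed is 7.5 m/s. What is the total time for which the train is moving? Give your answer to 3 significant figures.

22.7 s

Phase 1 (decelerating): v₀ = 16.0 m/s, a = -1.6 m/s².
v² = v₀² + 2aΔx = 16.0² + 2·-1.6·26 = 173 → v = 13.1 m/s
t = (v − v₀)/a = (13.1 − 16.0)/-1.6 = 1.78 s

Phase 2 (accelerating): v₀ = 13.1 m/s, a = 0.4 m/s².
v = v₀ + at → t = (18 − 13.1) / 0.4 = 12.1 s
v² = v₀² + 2aΔx → Δx = (18² − 13.1²)/(2·0.4) = 189 m

Phase 3 (decelerating): v₀ = 18.0 m/s, a = -1.2 m/s².
v = v₀ + at → t = (7.5 − 18.0) / -1.2 = 8.75 s
v² = v₀² + 2aΔx → Δx = (7.5² − 18.0²)/(2·-1.2) = 112 m
Total time = 1.78 + 12.1 + 8.75 = 22.7 s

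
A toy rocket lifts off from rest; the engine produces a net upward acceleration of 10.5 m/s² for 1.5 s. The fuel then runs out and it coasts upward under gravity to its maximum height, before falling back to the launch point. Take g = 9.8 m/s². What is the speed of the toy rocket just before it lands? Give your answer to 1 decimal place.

21.9 m/s

Phase 1 (powered ascent): v₀ = 0 m/s, a = 10.5 m/s².
v = v₀ + at = 0 + (10.5)(1.5) = 15.8 m/s
Δx = v₀t + ½at² = 0·1.5 + 0.5·10.5·1.5² = 11.8 m

Phase 2 (coasting upward): v₀ = 15.8 m/s, a = -9.8 m/s².
v = v₀ + at → t = (0 − 15.8) / -9.8 = 1.61 s
v² = v₀² + 2aΔx → Δx = (0² − 15.8²)/(2·-9.8) = 12.7 m

Phase 3 (free fall): v₀ = 0 m/s, a = -9.8 m/s².
Falls 24.5 m from rest: t = √(2·24.5/9.8) = 2.23 s; v = g·t = 21.9 m/s.
Impact speed = 21.9 m/s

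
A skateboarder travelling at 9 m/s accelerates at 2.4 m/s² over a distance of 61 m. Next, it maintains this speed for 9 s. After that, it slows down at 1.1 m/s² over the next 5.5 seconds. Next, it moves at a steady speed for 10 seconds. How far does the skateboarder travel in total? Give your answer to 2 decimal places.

Phase 1 (accelerating): v₀ = 9.00 m/s, a = 2.4 m/s².
v² = v₀² + 2aΔx = 9.00² + 2·2.4·61 = 374 → v = 19.3 m/s
t = (v − v₀)/a = (19.3 − 9.00)/2.4 = 4.31 s

Phase 2 (constant speed): v₀ = 19.3 m/s, a = 0 m/s².
v = v₀ + at = 19.3 + (0)(9) = 19.3 m/s
Δx = v₀t + ½at² = 19.3·9 + 0.5·0·9² = 174 m

Phase 3 (decelerating): v₀ = 19.3 m/s, a = -1.1 m/s².
v = v₀ + at = 19.3 + (-1.1)(5.5) = 13.3 m/s
Δx = v₀t + ½at² = 19.3·5.5 + 0.5·-1.1·5.5² = 89.7 m

Phase 4 (constant speed): v₀ = 13.3 m/s, a = 0 m/s².
v = v₀ + at = 13.3 + (0)(10) = 13.3 m/s
Δx = v₀t + ½at² = 13.3·10 + 0.5·0·10² = 133 m
Total distance = 61.0 + 174 + 89.7 + 133 = 458 m

457.54 m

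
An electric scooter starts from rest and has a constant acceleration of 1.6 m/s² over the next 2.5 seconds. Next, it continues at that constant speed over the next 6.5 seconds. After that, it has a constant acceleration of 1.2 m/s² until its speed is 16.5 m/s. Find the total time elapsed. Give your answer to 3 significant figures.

19.4 s

Phase 1 (accelerating): v₀ = 0 m/s, a = 1.6 m/s².
v = v₀ + at = 0 + (1.6)(2.5) = 4.00 m/s
Δx = v₀t + ½at² = 0·2.5 + 0.5·1.6·2.5² = 5.00 m

Phase 2 (constant speed): v₀ = 4.00 m/s, a = 0 m/s².
v = v₀ + at = 4.00 + (0)(6.5) = 4.00 m/s
Δx = v₀t + ½at² = 4.00·6.5 + 0.5·0·6.5² = 26.0 m

Phase 3 (accelerating): v₀ = 4.00 m/s, a = 1.2 m/s².
v = v₀ + at → t = (16.5 − 4.00) / 1.2 = 10.4 s
v² = v₀² + 2aΔx → Δx = (16.5² − 4.00²)/(2·1.2) = 107 m
Total time = 2.50 + 6.50 + 10.4 = 19.4 s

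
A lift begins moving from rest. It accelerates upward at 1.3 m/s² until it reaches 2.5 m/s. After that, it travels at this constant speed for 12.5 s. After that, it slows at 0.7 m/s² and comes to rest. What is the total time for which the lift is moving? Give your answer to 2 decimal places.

17.99 s

Phase 1 (accelerating): v₀ = 0 m/s, a = 1.3 m/s².
v = v₀ + at → t = (2.5 − 0) / 1.3 = 1.92 s
v² = v₀² + 2aΔx → Δx = (2.5² − 0²)/(2·1.3) = 2.40 m

Phase 2 (constant speed): v₀ = 2.50 m/s, a = 0 m/s².
v = v₀ + at = 2.50 + (0)(12.5) = 2.50 m/s
Δx = v₀t + ½at² = 2.50·12.5 + 0.5·0·12.5² = 31.2 m

Phase 3 (decelerating): v₀ = 2.50 m/s, a = -0.7 m/s².
v = v₀ + at → t = (0 − 2.50) / -0.7 = 3.57 s
v² = v₀² + 2aΔx → Δx = (0² − 2.50²)/(2·-0.7) = 4.46 m
Total time = 1.92 + 12.5 + 3.57 = 18.0 s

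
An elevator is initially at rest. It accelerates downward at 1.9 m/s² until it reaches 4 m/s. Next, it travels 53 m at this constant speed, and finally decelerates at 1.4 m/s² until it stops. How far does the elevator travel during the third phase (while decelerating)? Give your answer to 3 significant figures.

5.71 m

Phase 1 (accelerating): v₀ = 0 m/s, a = 1.9 m/s².
v = v₀ + at → t = (4 − 0) / 1.9 = 2.11 s
v² = v₀² + 2aΔx → Δx = (4² − 0²)/(2·1.9) = 4.21 m

Phase 2 (constant speed): v₀ = 4.00 m/s, a = 0 m/s².
Constant speed: t = d/v = 53/4.00 = 13.2 s

Phase 3 (decelerating): v₀ = 4.00 m/s, a = -1.4 m/s².
v = v₀ + at → t = (0 − 4.00) / -1.4 = 2.86 s
v² = v₀² + 2aΔx → Δx = (0² − 4.00²)/(2·-1.4) = 5.71 m
Distance in phase 3 = 5.71 m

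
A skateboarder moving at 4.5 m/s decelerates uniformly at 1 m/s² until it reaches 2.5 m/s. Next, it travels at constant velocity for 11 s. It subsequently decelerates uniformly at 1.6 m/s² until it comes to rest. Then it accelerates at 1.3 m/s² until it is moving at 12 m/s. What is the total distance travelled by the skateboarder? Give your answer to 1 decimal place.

Phase 1 (decelerating): v₀ = 4.50 m/s, a = -1 m/s².
v = v₀ + at → t = (2.5 − 4.50) / -1 = 2.00 s
v² = v₀² + 2aΔx → Δx = (2.5² − 4.50²)/(2·-1) = 7.00 m

Phase 2 (constant speed): v₀ = 2.50 m/s, a = 0 m/s².
v = v₀ + at = 2.50 + (0)(11) = 2.50 m/s
Δx = v₀t + ½at² = 2.50·11 + 0.5·0·11² = 27.5 m

Phase 3 (decelerating): v₀ = 2.50 m/s, a = -1.6 m/s².
v = v₀ + at → t = (0 − 2.50) / -1.6 = 1.56 s
v² = v₀² + 2aΔx → Δx = (0² − 2.50²)/(2·-1.6) = 1.95 m

Phase 4 (accelerating): v₀ = 0 m/s, a = 1.3 m/s².
v = v₀ + at → t = (12 − 0) / 1.3 = 9.23 s
v² = v₀² + 2aΔx → Δx = (12² − 0²)/(2·1.3) = 55.4 m
Total distance = 7.00 + 27.5 + 1.95 + 55.4 = 91.8 m

91.8 m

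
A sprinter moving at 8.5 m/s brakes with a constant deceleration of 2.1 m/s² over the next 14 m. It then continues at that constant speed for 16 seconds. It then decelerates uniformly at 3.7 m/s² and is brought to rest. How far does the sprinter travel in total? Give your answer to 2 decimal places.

74.50 m

Phase 1 (decelerating): v₀ = 8.50 m/s, a = -2.1 m/s².
v² = v₀² + 2aΔx = 8.50² + 2·-2.1·14 = 13.4 → v = 3.67 m/s
t = (v − v₀)/a = (3.67 − 8.50)/-2.1 = 2.30 s

Phase 2 (constant speed): v₀ = 3.67 m/s, a = 0 m/s².
v = v₀ + at = 3.67 + (0)(16) = 3.67 m/s
Δx = v₀t + ½at² = 3.67·16 + 0.5·0·16² = 58.7 m

Phase 3 (decelerating): v₀ = 3.67 m/s, a = -3.7 m/s².
v = v₀ + at → t = (0 − 3.67) / -3.7 = 0.991 s
v² = v₀² + 2aΔx → Δx = (0² − 3.67²)/(2·-3.7) = 1.82 m
Total distance = 14.0 + 58.7 + 1.82 = 74.5 m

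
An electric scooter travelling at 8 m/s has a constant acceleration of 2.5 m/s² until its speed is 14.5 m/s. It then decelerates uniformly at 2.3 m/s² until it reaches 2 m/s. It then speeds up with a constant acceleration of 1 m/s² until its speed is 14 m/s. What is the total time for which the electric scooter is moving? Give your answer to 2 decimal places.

20.03 s

Phase 1 (accelerating): v₀ = 8.00 m/s, a = 2.5 m/s².
v = v₀ + at → t = (14.5 − 8.00) / 2.5 = 2.60 s
v² = v₀² + 2aΔx → Δx = (14.5² − 8.00²)/(2·2.5) = 29.2 m

Phase 2 (decelerating): v₀ = 14.5 m/s, a = -2.3 m/s².
v = v₀ + at → t = (2 − 14.5) / -2.3 = 5.43 s
v² = v₀² + 2aΔx → Δx = (2² − 14.5²)/(2·-2.3) = 44.8 m

Phase 3 (accelerating): v₀ = 2.00 m/s, a = 1 m/s².
v = v₀ + at → t = (14 − 2.00) / 1 = 12.0 s
v² = v₀² + 2aΔx → Δx = (14² − 2.00²)/(2·1) = 96.0 m
Total time = 2.60 + 5.43 + 12.0 = 20.0 s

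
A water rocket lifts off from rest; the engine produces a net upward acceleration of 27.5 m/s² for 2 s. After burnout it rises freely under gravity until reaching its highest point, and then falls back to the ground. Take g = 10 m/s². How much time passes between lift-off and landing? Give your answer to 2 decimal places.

13.92 s

Phase 1 (powered ascent): v₀ = 0 m/s, a = 27.5 m/s².
v = v₀ + at = 0 + (27.5)(2) = 55.0 m/s
Δx = v₀t + ½at² = 0·2 + 0.5·27.5·2² = 55.0 m

Phase 2 (coasting upward): v₀ = 55.0 m/s, a = -10 m/s².
v = v₀ + at → t = (0 − 55.0) / -10 = 5.50 s
v² = v₀² + 2aΔx → Δx = (0² − 55.0²)/(2·-10) = 151 m

Phase 3 (free fall): v₀ = 0 m/s, a = -10 m/s².
Falls 206 m from rest: t = √(2·206/10) = 6.42 s; v = g·t = 64.2 m/s.
Total time = 2.00 + 5.50 + 6.42 = 13.9 s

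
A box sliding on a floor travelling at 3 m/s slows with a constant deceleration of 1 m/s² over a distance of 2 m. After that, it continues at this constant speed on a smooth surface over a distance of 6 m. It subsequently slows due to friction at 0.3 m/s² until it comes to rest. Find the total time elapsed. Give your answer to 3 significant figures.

Phase 1 (decelerating): v₀ = 3.00 m/s, a = -1 m/s².
v² = v₀² + 2aΔx = 3.00² + 2·-1·2 = 5.00 → v = 2.24 m/s
t = (v − v₀)/a = (2.24 − 3.00)/-1 = 0.764 s

Phase 2 (constant speed): v₀ = 2.24 m/s, a = 0 m/s².
Constant speed: t = d/v = 6/2.24 = 2.68 s

Phase 3 (decelerating): v₀ = 2.24 m/s, a = -0.3 m/s².
v = v₀ + at → t = (0 − 2.24) / -0.3 = 7.45 s
v² = v₀² + 2aΔx → Δx = (0² − 2.24²)/(2·-0.3) = 8.33 m
Total time = 0.764 + 2.68 + 7.45 = 10.9 s

10.9 s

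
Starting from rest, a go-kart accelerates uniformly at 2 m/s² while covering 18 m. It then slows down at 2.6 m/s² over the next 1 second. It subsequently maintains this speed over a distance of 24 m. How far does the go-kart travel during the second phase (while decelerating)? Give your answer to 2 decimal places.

7.19 m

Phase 1 (accelerating): v₀ = 0 m/s, a = 2 m/s².
v² = v₀² + 2aΔx = 0² + 2·2·18 = 72.0 → v = 8.49 m/s
t = (v − v₀)/a = (8.49 − 0)/2 = 4.24 s

Phase 2 (decelerating): v₀ = 8.49 m/s, a = -2.6 m/s².
v = v₀ + at = 8.49 + (-2.6)(1) = 5.89 m/s
Δx = v₀t + ½at² = 8.49·1 + 0.5·-2.6·1² = 7.19 m
Distance in phase 2 = 7.19 m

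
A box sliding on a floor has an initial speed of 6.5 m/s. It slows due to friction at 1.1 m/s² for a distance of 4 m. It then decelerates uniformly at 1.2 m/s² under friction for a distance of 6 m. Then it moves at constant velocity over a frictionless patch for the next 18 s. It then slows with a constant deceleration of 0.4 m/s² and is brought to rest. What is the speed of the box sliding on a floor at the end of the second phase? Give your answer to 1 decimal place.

4.4 m/s

Phase 1 (decelerating): v₀ = 6.50 m/s, a = -1.1 m/s².
v² = v₀² + 2aΔx = 6.50² + 2·-1.1·4 = 33.5 → v = 5.78 m/s
t = (v − v₀)/a = (5.78 − 6.50)/-1.1 = 0.651 s

Phase 2 (decelerating): v₀ = 5.78 m/s, a = -1.2 m/s².
v² = v₀² + 2aΔx = 5.78² + 2·-1.2·6 = 19.1 → v = 4.36 m/s
t = (v − v₀)/a = (4.36 − 5.78)/-1.2 = 1.18 s
Speed at end of phase 2 = 4.36 m/s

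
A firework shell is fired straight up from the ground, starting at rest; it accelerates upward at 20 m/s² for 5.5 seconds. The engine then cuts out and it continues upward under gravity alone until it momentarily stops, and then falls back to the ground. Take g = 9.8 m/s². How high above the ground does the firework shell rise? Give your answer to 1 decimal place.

Phase 1 (powered ascent): v₀ = 0 m/s, a = 20 m/s².
v = v₀ + at = 0 + (20)(5.5) = 110 m/s
Δx = v₀t + ½at² = 0·5.5 + 0.5·20·5.5² = 302 m

Phase 2 (coasting upward): v₀ = 110 m/s, a = -9.8 m/s².
v = v₀ + at → t = (0 − 110) / -9.8 = 11.2 s
v² = v₀² + 2aΔx → Δx = (0² − 110²)/(2·-9.8) = 617 m
Maximum height = 302 + 617 = 920 m

919.8 m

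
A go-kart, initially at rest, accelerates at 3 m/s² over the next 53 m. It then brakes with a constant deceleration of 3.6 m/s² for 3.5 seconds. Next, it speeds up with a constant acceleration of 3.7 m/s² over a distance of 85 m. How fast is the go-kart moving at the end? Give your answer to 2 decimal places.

25.62 m/s

Phase 1 (accelerating): v₀ = 0 m/s, a = 3 m/s².
v² = v₀² + 2aΔx = 0² + 2·3·53 = 318 → v = 17.8 m/s
t = (v − v₀)/a = (17.8 − 0)/3 = 5.94 s

Phase 2 (decelerating): v₀ = 17.8 m/s, a = -3.6 m/s².
v = v₀ + at = 17.8 + (-3.6)(3.5) = 5.23 m/s
Δx = v₀t + ½at² = 17.8·3.5 + 0.5·-3.6·3.5² = 40.4 m

Phase 3 (accelerating): v₀ = 5.23 m/s, a = 3.7 m/s².
v² = v₀² + 2aΔx = 5.23² + 2·3.7·85 = 656 → v = 25.6 m/s
t = (v − v₀)/a = (25.6 − 5.23)/3.7 = 5.51 s
Final speed = 25.6 m/s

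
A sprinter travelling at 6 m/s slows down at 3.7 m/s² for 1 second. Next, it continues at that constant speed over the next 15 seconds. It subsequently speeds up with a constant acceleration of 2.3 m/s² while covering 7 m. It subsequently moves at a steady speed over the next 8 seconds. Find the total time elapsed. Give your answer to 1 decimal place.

25.7 s

Phase 1 (decelerating): v₀ = 6.00 m/s, a = -3.7 m/s².
v = v₀ + at = 6.00 + (-3.7)(1) = 2.30 m/s
Δx = v₀t + ½at² = 6.00·1 + 0.5·-3.7·1² = 4.15 m

Phase 2 (constant speed): v₀ = 2.30 m/s, a = 0 m/s².
v = v₀ + at = 2.30 + (0)(15) = 2.30 m/s
Δx = v₀t + ½at² = 2.30·15 + 0.5·0·15² = 34.5 m

Phase 3 (accelerating): v₀ = 2.30 m/s, a = 2.3 m/s².
v² = v₀² + 2aΔx = 2.30² + 2·2.3·7 = 37.5 → v = 6.12 m/s
t = (v − v₀)/a = (6.12 − 2.30)/2.3 = 1.66 s

Phase 4 (constant speed): v₀ = 6.12 m/s, a = 0 m/s².
v = v₀ + at = 6.12 + (0)(8) = 6.12 m/s
Δx = v₀t + ½at² = 6.12·8 + 0.5·0·8² = 49.0 m
Total time = 1.00 + 15.0 + 1.66 + 8.00 = 25.7 s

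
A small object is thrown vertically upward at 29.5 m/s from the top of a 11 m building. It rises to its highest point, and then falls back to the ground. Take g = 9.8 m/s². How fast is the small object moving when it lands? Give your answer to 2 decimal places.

Phase 1 (rising): v₀ = 29.5 m/s, a = -9.8 m/s².
v = v₀ + at → t = (0 − 29.5) / -9.8 = 3.01 s
v² = v₀² + 2aΔx → Δx = (0² − 29.5²)/(2·-9.8) = 44.4 m

Phase 2 (falling): v₀ = 0 m/s, a = -9.8 m/s².
Falls 55.4 m from rest: t = √(2·55.4/9.8) = 3.36 s; v = g·t = 33.0 m/s.
Final speed = 33.0 m/s

32.95 m/s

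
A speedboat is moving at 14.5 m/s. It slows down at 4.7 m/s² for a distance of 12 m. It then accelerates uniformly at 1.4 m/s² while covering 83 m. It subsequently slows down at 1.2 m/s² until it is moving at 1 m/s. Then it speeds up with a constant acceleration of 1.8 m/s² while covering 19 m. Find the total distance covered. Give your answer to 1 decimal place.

251.0 m

Phase 1 (decelerating): v₀ = 14.5 m/s, a = -4.7 m/s².
v² = v₀² + 2aΔx = 14.5² + 2·-4.7·12 = 97.4 → v = 9.87 m/s
t = (v − v₀)/a = (9.87 − 14.5)/-4.7 = 0.985 s

Phase 2 (accelerating): v₀ = 9.87 m/s, a = 1.4 m/s².
v² = v₀² + 2aΔx = 9.87² + 2·1.4·83 = 330 → v = 18.2 m/s
t = (v − v₀)/a = (18.2 − 9.87)/1.4 = 5.92 s

Phase 3 (decelerating): v₀ = 18.2 m/s, a = -1.2 m/s².
v = v₀ + at → t = (1 − 18.2) / -1.2 = 14.3 s
v² = v₀² + 2aΔx → Δx = (1² − 18.2²)/(2·-1.2) = 137 m

Phase 4 (accelerating): v₀ = 1.00 m/s, a = 1.8 m/s².
v² = v₀² + 2aΔx = 1.00² + 2·1.8·19 = 69.4 → v = 8.33 m/s
t = (v − v₀)/a = (8.33 − 1.00)/1.8 = 4.07 s
Total distance = 12.0 + 83.0 + 137 + 19.0 = 251 m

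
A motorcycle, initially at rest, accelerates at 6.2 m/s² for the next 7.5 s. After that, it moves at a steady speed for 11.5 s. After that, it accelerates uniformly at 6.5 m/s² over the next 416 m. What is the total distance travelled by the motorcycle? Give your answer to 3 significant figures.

Phase 1 (accelerating): v₀ = 0 m/s, a = 6.2 m/s².
v = v₀ + at = 0 + (6.2)(7.5) = 46.5 m/s
Δx = v₀t + ½at² = 0·7.5 + 0.5·6.2·7.5² = 174 m

Phase 2 (constant speed): v₀ = 46.5 m/s, a = 0 m/s².
v = v₀ + at = 46.5 + (0)(11.5) = 46.5 m/s
Δx = v₀t + ½at² = 46.5·11.5 + 0.5·0·11.5² = 535 m

Phase 3 (accelerating): v₀ = 46.5 m/s, a = 6.5 m/s².
v² = v₀² + 2aΔx = 46.5² + 2·6.5·416 = 7570 → v = 87.0 m/s
t = (v − v₀)/a = (87.0 − 46.5)/6.5 = 6.23 s
Total distance = 174 + 535 + 416 = 1130 m

1130 m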